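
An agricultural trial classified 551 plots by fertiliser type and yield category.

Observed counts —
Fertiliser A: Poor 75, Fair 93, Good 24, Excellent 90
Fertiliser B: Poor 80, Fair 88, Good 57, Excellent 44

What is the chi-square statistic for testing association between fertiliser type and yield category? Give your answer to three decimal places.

29.244

Row totals: 282, 269. Column totals: 155, 181, 81, 134. Grand total N = 551.
Expected counts (row total × column total / N):
  Fertiliser A, Poor: 282×155/551 = 79.3285
  Fertiliser A, Fair: 282×181/551 = 92.6352
  Fertiliser A, Good: 282×81/551 = 41.4555
  Fertiliser A, Excellent: 282×134/551 = 68.5808
  Fertiliser B, Poor: 269×155/551 = 75.6715
  Fertiliser B, Fair: 269×181/551 = 88.3648
  Fertiliser B, Good: 269×81/551 = 39.5445
  Fertiliser B, Excellent: 269×134/551 = 65.4192
Contributions (O − E)²/E:
  (75 − 79.3285)²/79.3285 = 0.2362
  (93 − 92.6352)²/92.6352 = 0.0014
  (24 − 41.4555)²/41.4555 = 7.3499
  (90 − 68.5808)²/68.5808 = 6.6897
  (80 − 75.6715)²/75.6715 = 0.2476
  (88 − 88.3648)²/88.3648 = 0.0015
  (57 − 39.5445)²/39.5445 = 7.7051
  (44 − 65.4192)²/65.4192 = 7.0130
χ² = 0.2362 + 0.0014 + 7.3499 + 6.6897 + 0.2476 + 0.0015 + 7.7051 + 7.0130 = 29.244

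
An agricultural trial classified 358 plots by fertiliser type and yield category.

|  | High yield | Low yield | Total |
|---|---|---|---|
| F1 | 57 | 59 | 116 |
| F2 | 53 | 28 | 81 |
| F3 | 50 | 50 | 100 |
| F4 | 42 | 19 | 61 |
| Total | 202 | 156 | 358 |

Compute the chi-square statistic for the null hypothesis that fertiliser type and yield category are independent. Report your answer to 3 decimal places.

10.689

Grand total N = 358.
Expected counts (row total × column total / N):
  F1, High yield: 116×202/358 = 65.4525
  F1, Low yield: 116×156/358 = 50.5475
  F2, High yield: 81×202/358 = 45.7039
  F2, Low yield: 81×156/358 = 35.2961
  F3, High yield: 100×202/358 = 56.4246
  F3, Low yield: 100×156/358 = 43.5754
  F4, High yield: 61×202/358 = 34.4190
  F4, Low yield: 61×156/358 = 26.5810
Contributions (O − E)²/E:
  (57 − 65.4525)²/65.4525 = 1.0916
  (59 − 50.5475)²/50.5475 = 1.4134
  (53 − 45.7039)²/45.7039 = 1.1647
  (28 − 35.2961)²/35.2961 = 1.5082
  (50 − 56.4246)²/56.4246 = 0.7315
  (50 − 43.5754)²/43.5754 = 0.9472
  (42 − 34.4190)²/34.4190 = 1.6698
  (19 − 26.5810)²/26.5810 = 2.1621
χ² = 1.0916 + 1.4134 + 1.1647 + 1.5082 + 0.7315 + 0.9472 + 1.6698 + 2.1621 = 10.689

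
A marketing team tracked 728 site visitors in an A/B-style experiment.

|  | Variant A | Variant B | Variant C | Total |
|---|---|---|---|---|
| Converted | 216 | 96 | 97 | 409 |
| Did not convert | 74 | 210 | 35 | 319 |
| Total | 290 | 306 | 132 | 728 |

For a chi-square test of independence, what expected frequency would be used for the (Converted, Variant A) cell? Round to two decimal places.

162.93

Row total (Converted) = 409; column total (Variant A) = 290; grand total N = 728.
Expected count = (row total × column total) / N = 409 × 290 / 728 = 162.93.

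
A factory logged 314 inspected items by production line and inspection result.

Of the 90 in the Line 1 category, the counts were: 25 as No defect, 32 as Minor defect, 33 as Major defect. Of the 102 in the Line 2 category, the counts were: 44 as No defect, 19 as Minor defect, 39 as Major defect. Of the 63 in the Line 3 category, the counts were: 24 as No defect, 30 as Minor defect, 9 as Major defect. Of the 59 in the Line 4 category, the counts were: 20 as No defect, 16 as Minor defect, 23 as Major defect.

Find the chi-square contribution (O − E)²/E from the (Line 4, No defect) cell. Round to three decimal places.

Row total (Line 4) = 59; column total (No defect) = 113; N = 314.
Expected count E = 59 × 113 / 314 = 21.23248.
Contribution = (O − E)²/E = (20 − 21.23248)² / 21.23248 = 0.072.

0.072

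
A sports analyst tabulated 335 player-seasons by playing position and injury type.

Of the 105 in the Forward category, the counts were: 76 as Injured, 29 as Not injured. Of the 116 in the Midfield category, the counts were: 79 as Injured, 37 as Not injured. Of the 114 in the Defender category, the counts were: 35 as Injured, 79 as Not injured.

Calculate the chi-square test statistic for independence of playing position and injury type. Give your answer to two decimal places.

48.05

Row totals: 105, 116, 114. Column totals: 190, 145. Grand total N = 335.
Expected counts (row total × column total / N):
  Forward, Injured: 105×190/335 = 59.552
  Forward, Not injured: 105×145/335 = 45.448
  Midfield, Injured: 116×190/335 = 65.791
  Midfield, Not injured: 116×145/335 = 50.209
  Defender, Injured: 114×190/335 = 64.657
  Defender, Not injured: 114×145/335 = 49.343
Contributions (O − E)²/E:
  (76 − 59.552)²/59.552 = 4.5429
  (29 − 45.448)²/45.448 = 5.9527
  (79 − 65.791)²/65.791 = 2.6520
  (37 − 50.209)²/50.209 = 3.4750
  (35 − 64.657)²/64.657 = 13.6031
  (79 − 49.343)²/49.343 = 17.8250
χ² = 4.5429 + 5.9527 + 2.6520 + 3.4750 + 13.6031 + 17.8250 = 48.05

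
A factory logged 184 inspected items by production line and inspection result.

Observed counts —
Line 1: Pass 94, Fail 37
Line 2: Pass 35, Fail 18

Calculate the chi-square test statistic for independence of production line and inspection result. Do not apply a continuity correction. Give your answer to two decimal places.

Row totals: 131, 53. Column totals: 129, 55. Grand total N = 184.
Expected counts (row total × column total / N):
  Line 1, Pass: 131×129/184 = 91.842
  Line 1, Fail: 131×55/184 = 39.158
  Line 2, Pass: 53×129/184 = 37.158
  Line 2, Fail: 53×55/184 = 15.842
Contributions (O − E)²/E:
  (94 − 91.842)²/91.842 = 0.0507
  (37 − 39.158)²/39.158 = 0.1189
  (35 − 37.158)²/37.158 = 0.1253
  (18 − 15.842)²/15.842 = 0.2940
χ² = 0.0507 + 0.1189 + 0.1253 + 0.2940 = 0.59

0.59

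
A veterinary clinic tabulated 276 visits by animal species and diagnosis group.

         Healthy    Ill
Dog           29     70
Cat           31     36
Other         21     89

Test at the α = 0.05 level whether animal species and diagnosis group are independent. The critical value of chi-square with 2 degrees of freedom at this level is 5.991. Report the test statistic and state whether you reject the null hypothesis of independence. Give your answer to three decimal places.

Row totals: 99, 67, 110. Column totals: 81, 195. Grand total N = 276.
Expected counts (row total × column total / N):
  Dog, Healthy: 99×81/276 = 29.05435
  Dog, Ill: 99×195/276 = 69.94565
  Cat, Healthy: 67×81/276 = 19.66304
  Cat, Ill: 67×195/276 = 47.33696
  Other, Healthy: 110×81/276 = 32.28261
  Other, Ill: 110×195/276 = 77.71739
Contributions (O − E)²/E:
  (29 − 29.05435)²/29.05435 = 0.0001
  (70 − 69.94565)²/69.94565 = 0.0000
  (31 − 19.66304)²/19.66304 = 6.5365
  (36 − 47.33696)²/47.33696 = 2.7151
  (21 − 32.28261)²/32.28261 = 3.9432
  (89 − 77.71739)²/77.71739 = 1.6380
χ² = 0.0001 + 0.0000 + 6.5365 + 2.7151 + 3.9432 + 1.6380 = 14.833
df = (3−1)(2−1) = 2. Since 14.833 > 5.991, reject the null hypothesis of independence at α = 0.05.

14.833; reject H₀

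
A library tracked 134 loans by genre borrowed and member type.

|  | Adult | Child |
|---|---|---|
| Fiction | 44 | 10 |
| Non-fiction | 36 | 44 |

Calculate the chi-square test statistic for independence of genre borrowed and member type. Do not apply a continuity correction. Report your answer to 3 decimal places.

17.834

Row totals: 54, 80. Column totals: 80, 54. Grand total N = 134.
Expected counts (row total × column total / N):
  Fiction, Adult: 54×80/134 = 32.2388
  Fiction, Child: 54×54/134 = 21.7612
  Non-fiction, Adult: 80×80/134 = 47.7612
  Non-fiction, Child: 80×54/134 = 32.2388
Contributions (O − E)²/E:
  (44 − 32.2388)²/32.2388 = 4.2907
  (10 − 21.7612)²/21.7612 = 6.3565
  (36 − 47.7612)²/47.7612 = 2.8962
  (44 − 32.2388)²/32.2388 = 4.2907
χ² = 4.2907 + 6.3565 + 2.8962 + 4.2907 = 17.834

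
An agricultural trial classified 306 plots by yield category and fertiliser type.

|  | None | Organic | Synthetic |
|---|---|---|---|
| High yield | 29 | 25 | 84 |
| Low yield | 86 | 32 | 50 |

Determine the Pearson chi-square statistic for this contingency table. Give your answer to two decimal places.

35.14

Row totals: 138, 168. Column totals: 115, 57, 134. Grand total N = 306.
Expected counts (row total × column total / N):
  High yield, None: 138×115/306 = 51.863
  High yield, Organic: 138×57/306 = 25.706
  High yield, Synthetic: 138×134/306 = 60.431
  Low yield, None: 168×115/306 = 63.137
  Low yield, Organic: 168×57/306 = 31.294
  Low yield, Synthetic: 168×134/306 = 73.569
Contributions (O − E)²/E:
  (29 − 51.863)²/51.863 = 10.0788
  (25 − 25.706)²/25.706 = 0.0194
  (84 − 60.431)²/60.431 = 9.1923
  (86 − 63.137)²/63.137 = 8.2791
  (32 − 31.294)²/31.294 = 0.0159
  (50 − 73.569)²/73.569 = 7.5507
χ² = 10.0788 + 0.0194 + 9.1923 + 8.2791 + 0.0159 + 7.5507 = 35.14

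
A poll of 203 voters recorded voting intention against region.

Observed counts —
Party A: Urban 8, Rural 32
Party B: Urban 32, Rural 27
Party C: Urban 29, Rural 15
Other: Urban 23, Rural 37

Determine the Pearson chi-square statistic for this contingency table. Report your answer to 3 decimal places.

20.950

Row totals: 40, 59, 44, 60. Column totals: 92, 111. Grand total N = 203.
Expected counts (row total × column total / N):
  Party A, Urban: 40×92/203 = 18.1281
  Party A, Rural: 40×111/203 = 21.8719
  Party B, Urban: 59×92/203 = 26.7389
  Party B, Rural: 59×111/203 = 32.2611
  Party C, Urban: 44×92/203 = 19.9409
  Party C, Rural: 44×111/203 = 24.0591
  Other, Urban: 60×92/203 = 27.1921
  Other, Rural: 60×111/203 = 32.8079
Contributions (O − E)²/E:
  (8 − 18.1281)²/18.1281 = 5.6585
  (32 − 21.8719)²/21.8719 = 4.6900
  (32 − 26.7389)²/26.7389 = 1.0352
  (27 − 32.2611)²/32.2611 = 0.8580
  (29 − 19.9409)²/19.9409 = 4.1155
  (15 − 24.0591)²/24.0591 = 3.4111
  (23 − 27.1921)²/27.1921 = 0.6463
  (37 − 32.8079)²/32.8079 = 0.5357
χ² = 5.6585 + 4.6900 + 1.0352 + 0.8580 + 4.1155 + 3.4111 + 0.6463 + 0.5357 = 20.950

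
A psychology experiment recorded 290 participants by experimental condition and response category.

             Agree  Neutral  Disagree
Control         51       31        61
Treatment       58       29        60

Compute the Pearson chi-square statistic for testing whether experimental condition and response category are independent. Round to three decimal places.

0.469

Row totals: 143, 147. Column totals: 109, 60, 121. Grand total N = 290.
Expected counts (row total × column total / N):
  Control, Agree: 143×109/290 = 53.7483
  Control, Neutral: 143×60/290 = 29.5862
  Control, Disagree: 143×121/290 = 59.6655
  Treatment, Agree: 147×109/290 = 55.2517
  Treatment, Neutral: 147×60/290 = 30.4138
  Treatment, Disagree: 147×121/290 = 61.3345
Contributions (O − E)²/E:
  (51 − 53.7483)²/53.7483 = 0.1405
  (31 − 29.5862)²/29.5862 = 0.0676
  (61 − 59.6655)²/59.6655 = 0.0298
  (58 − 55.2517)²/55.2517 = 0.1367
  (29 − 30.4138)²/30.4138 = 0.0657
  (60 − 61.3345)²/61.3345 = 0.0290
χ² = 0.1405 + 0.0676 + 0.0298 + 0.1367 + 0.0657 + 0.0290 = 0.469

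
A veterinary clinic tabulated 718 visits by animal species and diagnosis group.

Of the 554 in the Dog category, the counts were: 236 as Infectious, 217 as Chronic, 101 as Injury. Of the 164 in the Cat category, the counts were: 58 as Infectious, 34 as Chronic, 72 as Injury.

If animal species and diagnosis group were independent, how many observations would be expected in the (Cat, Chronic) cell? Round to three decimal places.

Row total (Cat) = 164; column total (Chronic) = 251; grand total N = 718.
Expected count = (row total × column total) / N = 164 × 251 / 718 = 57.331.

57.331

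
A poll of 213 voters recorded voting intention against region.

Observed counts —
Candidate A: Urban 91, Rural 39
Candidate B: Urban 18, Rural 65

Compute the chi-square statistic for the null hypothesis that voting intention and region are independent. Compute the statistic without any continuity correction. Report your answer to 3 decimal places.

Row totals: 130, 83. Column totals: 109, 104. Grand total N = 213.
Expected counts (row total × column total / N):
  Candidate A, Urban: 130×109/213 = 66.5258
  Candidate A, Rural: 130×104/213 = 63.4742
  Candidate B, Urban: 83×109/213 = 42.4742
  Candidate B, Rural: 83×104/213 = 40.5258
Contributions (O − E)²/E:
  (91 − 66.5258)²/66.5258 = 9.0038
  (39 − 63.4742)²/63.4742 = 9.4367
  (18 − 42.4742)²/42.4742 = 14.1024
  (65 − 40.5258)²/40.5258 = 14.7804
χ² = 9.0038 + 9.4367 + 14.1024 + 14.7804 = 47.323

47.323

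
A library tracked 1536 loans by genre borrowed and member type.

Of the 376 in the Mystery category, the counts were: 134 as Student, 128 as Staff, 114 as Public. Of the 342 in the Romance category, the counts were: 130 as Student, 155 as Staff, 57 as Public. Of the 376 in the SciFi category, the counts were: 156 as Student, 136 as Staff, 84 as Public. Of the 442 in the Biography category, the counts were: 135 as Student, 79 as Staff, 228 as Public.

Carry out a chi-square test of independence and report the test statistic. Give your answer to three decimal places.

146.334

Row totals: 376, 342, 376, 442. Column totals: 555, 498, 483. Grand total N = 1536.
Expected counts (row total × column total / N):
  Mystery, Student: 376×555/1536 = 135.8594
  Mystery, Staff: 376×498/1536 = 121.9062
  Mystery, Public: 376×483/1536 = 118.2344
  Romance, Student: 342×555/1536 = 123.5742
  Romance, Staff: 342×498/1536 = 110.8828
  Romance, Public: 342×483/1536 = 107.5430
  SciFi, Student: 376×555/1536 = 135.8594
  SciFi, Staff: 376×498/1536 = 121.9062
  SciFi, Public: 376×483/1536 = 118.2344
  Biography, Student: 442×555/1536 = 159.7070
  Biography, Staff: 442×498/1536 = 143.3047
  Biography, Public: 442×483/1536 = 138.9883
Contributions (O − E)²/E:
  (134 − 135.8594)²/135.8594 = 0.0254
  (128 − 121.9062)²/121.9062 = 0.3046
  (114 − 118.2344)²/118.2344 = 0.1516
  (130 − 123.5742)²/123.5742 = 0.3341
  (155 − 110.8828)²/110.8828 = 17.5530
  (57 − 107.5430)²/107.5430 = 23.7542
  (156 − 135.8594)²/135.8594 = 2.9858
  (136 − 121.9062)²/121.9062 = 1.6294
  (84 − 118.2344)²/118.2344 = 9.9125
  (135 − 159.7070)²/159.7070 = 3.8222
  (79 − 143.3047)²/143.3047 = 28.8553
  (228 − 138.9883)²/138.9883 = 57.0054
χ² = 0.0254 + 0.3046 + 0.1516 + 0.3341 + 17.5530 + 23.7542 + 2.9858 + 1.6294 + 9.9125 + 3.8222 + 28.8553 + 57.0054 = 146.334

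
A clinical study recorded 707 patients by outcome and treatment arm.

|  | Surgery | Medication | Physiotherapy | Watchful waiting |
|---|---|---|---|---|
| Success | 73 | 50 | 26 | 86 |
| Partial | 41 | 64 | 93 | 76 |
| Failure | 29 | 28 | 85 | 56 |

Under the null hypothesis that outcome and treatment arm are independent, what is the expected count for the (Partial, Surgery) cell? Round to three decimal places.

Row total (Partial) = 274; column total (Surgery) = 143; grand total N = 707.
Expected count = (row total × column total) / N = 274 × 143 / 707 = 55.420.

55.420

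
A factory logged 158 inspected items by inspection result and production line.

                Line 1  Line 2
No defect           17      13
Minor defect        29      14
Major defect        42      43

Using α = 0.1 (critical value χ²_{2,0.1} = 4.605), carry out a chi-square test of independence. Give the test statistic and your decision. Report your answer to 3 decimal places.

3.776; fail to reject H₀

Row totals: 30, 43, 85. Column totals: 88, 70. Grand total N = 158.
Expected counts (row total × column total / N):
  No defect, Line 1: 30×88/158 = 16.7089
  No defect, Line 2: 30×70/158 = 13.2911
  Minor defect, Line 1: 43×88/158 = 23.9494
  Minor defect, Line 2: 43×70/158 = 19.0506
  Major defect, Line 1: 85×88/158 = 47.3418
  Major defect, Line 2: 85×70/158 = 37.6582
Contributions (O − E)²/E:
  (17 − 16.7089)²/16.7089 = 0.0051
  (13 − 13.2911)²/13.2911 = 0.0064
  (29 − 23.9494)²/23.9494 = 1.0651
  (14 − 19.0506)²/19.0506 = 1.3390
  (42 − 47.3418)²/47.3418 = 0.6027
  (43 − 37.6582)²/37.6582 = 0.7577
χ² = 0.0051 + 0.0064 + 1.0651 + 1.3390 + 0.6027 + 0.7577 = 3.776
df = (3−1)(2−1) = 2. Since 3.776 < 4.605, fail to reject the null hypothesis of independence at α = 0.1.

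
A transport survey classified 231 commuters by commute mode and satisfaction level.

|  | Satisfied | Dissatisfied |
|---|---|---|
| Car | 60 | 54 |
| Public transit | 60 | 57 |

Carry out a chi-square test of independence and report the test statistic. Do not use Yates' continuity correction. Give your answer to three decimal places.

Row totals: 114, 117. Column totals: 120, 111. Grand total N = 231.
Expected counts (row total × column total / N):
  Car, Satisfied: 114×120/231 = 59.2208
  Car, Dissatisfied: 114×111/231 = 54.7792
  Public transit, Satisfied: 117×120/231 = 60.7792
  Public transit, Dissatisfied: 117×111/231 = 56.2208
Contributions (O − E)²/E:
  (60 − 59.2208)²/59.2208 = 0.0103
  (54 − 54.7792)²/54.7792 = 0.0111
  (60 − 60.7792)²/60.7792 = 0.0100
  (57 − 56.2208)²/56.2208 = 0.0108
χ² = 0.0103 + 0.0111 + 0.0100 + 0.0108 = 0.042

0.042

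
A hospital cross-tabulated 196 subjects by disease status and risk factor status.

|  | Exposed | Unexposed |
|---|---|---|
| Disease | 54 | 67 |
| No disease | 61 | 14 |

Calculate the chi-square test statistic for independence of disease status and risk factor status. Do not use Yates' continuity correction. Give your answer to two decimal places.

Row totals: 121, 75. Column totals: 115, 81. Grand total N = 196.
Expected counts (row total × column total / N):
  Disease, Exposed: 121×115/196 = 70.995
  Disease, Unexposed: 121×81/196 = 50.005
  No disease, Exposed: 75×115/196 = 44.005
  No disease, Unexposed: 75×81/196 = 30.995
Contributions (O − E)²/E:
  (54 − 70.995)²/70.995 = 4.0683
  (67 − 50.005)²/50.005 = 5.7760
  (61 − 44.005)²/44.005 = 6.5636
  (14 − 30.995)²/30.995 = 9.3186
χ² = 4.0683 + 5.7760 + 6.5636 + 9.3186 = 25.73

25.73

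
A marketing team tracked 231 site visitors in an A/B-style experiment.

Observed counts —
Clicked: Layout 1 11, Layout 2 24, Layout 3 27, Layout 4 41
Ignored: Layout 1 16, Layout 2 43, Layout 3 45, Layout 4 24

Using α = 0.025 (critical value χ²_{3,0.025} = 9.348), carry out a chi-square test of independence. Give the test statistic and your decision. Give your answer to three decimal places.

Row totals: 103, 128. Column totals: 27, 67, 72, 65. Grand total N = 231.
Expected counts (row total × column total / N):
  Clicked, Layout 1: 103×27/231 = 12.0390
  Clicked, Layout 2: 103×67/231 = 29.8745
  Clicked, Layout 3: 103×72/231 = 32.1039
  Clicked, Layout 4: 103×65/231 = 28.9827
  Ignored, Layout 1: 128×27/231 = 14.9610
  Ignored, Layout 2: 128×67/231 = 37.1255
  Ignored, Layout 3: 128×72/231 = 39.8961
  Ignored, Layout 4: 128×65/231 = 36.0173
Contributions (O − E)²/E:
  (11 − 12.0390)²/12.0390 = 0.0897
  (24 − 29.8745)²/29.8745 = 1.1552
  (27 − 32.1039)²/32.1039 = 0.8114
  (41 − 28.9827)²/28.9827 = 4.9828
  (16 − 14.9610)²/14.9610 = 0.0722
  (43 − 37.1255)²/37.1255 = 0.9295
  (45 − 39.8961)²/39.8961 = 0.6529
  (24 − 36.0173)²/36.0173 = 4.0096
χ² = 0.0897 + 1.1552 + 0.8114 + 4.9828 + 0.0722 + 0.9295 + 0.6529 + 4.0096 = 12.703
df = (2−1)(4−1) = 3. Since 12.703 > 9.348, reject the null hypothesis of independence at α = 0.025.

12.703; reject H₀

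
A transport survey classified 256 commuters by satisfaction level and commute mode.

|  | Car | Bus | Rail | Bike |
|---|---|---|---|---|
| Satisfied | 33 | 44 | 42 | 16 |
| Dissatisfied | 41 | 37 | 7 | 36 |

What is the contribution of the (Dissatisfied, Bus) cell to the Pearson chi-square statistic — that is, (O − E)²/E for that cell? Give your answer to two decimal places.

Row total (Dissatisfied) = 121; column total (Bus) = 81; N = 256.
Expected count E = 121 × 81 / 256 = 38.285.
Contribution = (O − E)²/E = (37 − 38.285)² / 38.285 = 0.04.

0.04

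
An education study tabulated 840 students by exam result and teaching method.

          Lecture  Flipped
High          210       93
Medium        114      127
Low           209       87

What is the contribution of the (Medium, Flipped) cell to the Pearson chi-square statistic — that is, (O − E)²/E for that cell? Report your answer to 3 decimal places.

Row total (Medium) = 241; column total (Flipped) = 307; N = 840.
Expected count E = 241 × 307 / 840 = 88.0798.
Contribution = (O − E)²/E = (127 − 88.0798)² / 88.0798 = 17.198.

17.198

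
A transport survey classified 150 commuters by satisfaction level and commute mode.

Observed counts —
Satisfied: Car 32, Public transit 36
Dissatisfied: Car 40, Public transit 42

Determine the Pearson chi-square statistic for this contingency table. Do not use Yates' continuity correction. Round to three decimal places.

0.044

Row totals: 68, 82. Column totals: 72, 78. Grand total N = 150.
Expected counts (row total × column total / N):
  Satisfied, Car: 68×72/150 = 32.6400
  Satisfied, Public transit: 68×78/150 = 35.3600
  Dissatisfied, Car: 82×72/150 = 39.3600
  Dissatisfied, Public transit: 82×78/150 = 42.6400
Contributions (O − E)²/E:
  (32 − 32.6400)²/32.6400 = 0.0125
  (36 − 35.3600)²/35.3600 = 0.0116
  (40 − 39.3600)²/39.3600 = 0.0104
  (42 − 42.6400)²/42.6400 = 0.0096
χ² = 0.0125 + 0.0116 + 0.0104 + 0.0096 = 0.044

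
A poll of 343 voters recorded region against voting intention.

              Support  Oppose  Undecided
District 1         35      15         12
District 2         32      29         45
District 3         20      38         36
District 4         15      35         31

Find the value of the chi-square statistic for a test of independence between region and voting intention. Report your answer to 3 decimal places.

Row totals: 62, 106, 94, 81. Column totals: 102, 117, 124. Grand total N = 343.
Expected counts (row total × column total / N):
  District 1, Support: 62×102/343 = 18.4373
  District 1, Oppose: 62×117/343 = 21.1487
  District 1, Undecided: 62×124/343 = 22.4140
  District 2, Support: 106×102/343 = 31.5219
  District 2, Oppose: 106×117/343 = 36.1574
  District 2, Undecided: 106×124/343 = 38.3207
  District 3, Support: 94×102/343 = 27.9534
  District 3, Oppose: 94×117/343 = 32.0641
  District 3, Undecided: 94×124/343 = 33.9825
  District 4, Support: 81×102/343 = 24.0875
  District 4, Oppose: 81×117/343 = 27.6297
  District 4, Undecided: 81×124/343 = 29.2828
Contributions (O − E)²/E:
  (35 − 18.4373)²/18.4373 = 14.8787
  (15 − 21.1487)²/21.1487 = 1.7877
  (12 − 22.4140)²/22.4140 = 4.8386
  (32 − 31.5219)²/31.5219 = 0.0073
  (29 − 36.1574)²/36.1574 = 1.4168
  (45 − 38.3207)²/38.3207 = 1.1642
  (20 − 27.9534)²/27.9534 = 2.2629
  (38 − 32.0641)²/32.0641 = 1.0989
  (36 − 33.9825)²/33.9825 = 0.1198
  (15 − 24.0875)²/24.0875 = 3.4284
  (35 − 27.6297)²/27.6297 = 1.9660
  (31 − 29.2828)²/29.2828 = 0.1007
χ² = 14.8787 + 1.7877 + 4.8386 + 0.0073 + 1.4168 + 1.1642 + 2.2629 + 1.0989 + 0.1198 + 3.4284 + 1.9660 + 0.1007 = 33.070

33.070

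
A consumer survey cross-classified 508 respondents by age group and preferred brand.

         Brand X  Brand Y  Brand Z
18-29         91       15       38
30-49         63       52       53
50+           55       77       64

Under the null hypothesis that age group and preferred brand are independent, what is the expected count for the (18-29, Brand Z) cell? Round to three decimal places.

Row total (18-29) = 144; column total (Brand Z) = 155; grand total N = 508.
Expected count = (row total × column total) / N = 144 × 155 / 508 = 43.937.

43.937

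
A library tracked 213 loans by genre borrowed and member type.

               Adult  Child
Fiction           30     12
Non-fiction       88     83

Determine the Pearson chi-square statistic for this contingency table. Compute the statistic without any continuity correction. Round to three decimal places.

5.440

Row totals: 42, 171. Column totals: 118, 95. Grand total N = 213.
Expected counts (row total × column total / N):
  Fiction, Adult: 42×118/213 = 23.2676
  Fiction, Child: 42×95/213 = 18.7324
  Non-fiction, Adult: 171×118/213 = 94.7324
  Non-fiction, Child: 171×95/213 = 76.2676
Contributions (O − E)²/E:
  (30 − 23.2676)²/23.2676 = 1.9480
  (12 − 18.7324)²/18.7324 = 2.4196
  (88 − 94.7324)²/94.7324 = 0.4785
  (83 − 76.2676)²/76.2676 = 0.5943
χ² = 1.9480 + 2.4196 + 0.4785 + 0.5943 = 5.440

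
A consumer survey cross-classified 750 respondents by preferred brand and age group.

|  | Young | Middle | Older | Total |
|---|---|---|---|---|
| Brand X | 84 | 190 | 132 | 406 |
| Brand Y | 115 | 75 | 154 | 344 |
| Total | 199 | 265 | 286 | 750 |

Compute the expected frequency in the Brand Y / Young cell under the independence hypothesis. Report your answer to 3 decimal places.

Row total (Brand Y) = 344; column total (Young) = 199; grand total N = 750.
Expected count = (row total × column total) / N = 344 × 199 / 750 = 91.275.

91.275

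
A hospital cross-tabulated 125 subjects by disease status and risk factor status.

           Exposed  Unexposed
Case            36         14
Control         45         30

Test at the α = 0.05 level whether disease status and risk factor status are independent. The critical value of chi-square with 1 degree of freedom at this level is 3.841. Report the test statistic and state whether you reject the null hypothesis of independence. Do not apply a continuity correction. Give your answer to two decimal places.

Row totals: 50, 75. Column totals: 81, 44. Grand total N = 125.
Expected counts (row total × column total / N):
  Case, Exposed: 50×81/125 = 32.400
  Case, Unexposed: 50×44/125 = 17.600
  Control, Exposed: 75×81/125 = 48.600
  Control, Unexposed: 75×44/125 = 26.400
Contributions (O − E)²/E:
  (36 − 32.400)²/32.400 = 0.4000
  (14 − 17.600)²/17.600 = 0.7364
  (45 − 48.600)²/48.600 = 0.2667
  (30 − 26.400)²/26.400 = 0.4909
χ² = 0.4000 + 0.7364 + 0.2667 + 0.4909 = 1.89
df = (2−1)(2−1) = 1. Since 1.89 < 3.841, fail to reject the null hypothesis of independence at α = 0.05.

1.89; fail to reject H₀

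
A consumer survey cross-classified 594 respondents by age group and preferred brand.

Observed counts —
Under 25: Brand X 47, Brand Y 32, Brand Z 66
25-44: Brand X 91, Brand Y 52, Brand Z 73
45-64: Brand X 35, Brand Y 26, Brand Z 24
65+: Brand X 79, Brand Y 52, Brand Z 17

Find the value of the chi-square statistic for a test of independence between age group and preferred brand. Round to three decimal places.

Row totals: 145, 216, 85, 148. Column totals: 252, 162, 180. Grand total N = 594.
Expected counts (row total × column total / N):
  Under 25, Brand X: 145×252/594 = 61.5152
  Under 25, Brand Y: 145×162/594 = 39.5455
  Under 25, Brand Z: 145×180/594 = 43.9394
  25-44, Brand X: 216×252/594 = 91.6364
  25-44, Brand Y: 216×162/594 = 58.9091
  25-44, Brand Z: 216×180/594 = 65.4545
  45-64, Brand X: 85×252/594 = 36.0606
  45-64, Brand Y: 85×162/594 = 23.1818
  45-64, Brand Z: 85×180/594 = 25.7576
  65+, Brand X: 148×252/594 = 62.7879
  65+, Brand Y: 148×162/594 = 40.3636
  65+, Brand Z: 148×180/594 = 44.8485
Contributions (O − E)²/E:
  (47 − 61.5152)²/61.5152 = 3.4250
  (32 − 39.5455)²/39.5455 = 1.4397
  (66 − 43.9394)²/43.9394 = 11.0759
  (91 − 91.6364)²/91.6364 = 0.0044
  (52 − 58.9091)²/58.9091 = 0.8103
  (73 − 65.4545)²/65.4545 = 0.8698
  (35 − 36.0606)²/36.0606 = 0.0312
  (26 − 23.1818)²/23.1818 = 0.3426
  (24 − 25.7576)²/25.7576 = 0.1199
  (79 − 62.7879)²/62.7879 = 4.1860
  (52 − 40.3636)²/40.3636 = 3.3547
  (17 − 44.8485)²/44.8485 = 17.2924
χ² = 3.4250 + 1.4397 + 11.0759 + 0.0044 + 0.8103 + 0.8698 + 0.0312 + 0.3426 + 0.1199 + 4.1860 + 3.3547 + 17.2924 = 42.952

42.952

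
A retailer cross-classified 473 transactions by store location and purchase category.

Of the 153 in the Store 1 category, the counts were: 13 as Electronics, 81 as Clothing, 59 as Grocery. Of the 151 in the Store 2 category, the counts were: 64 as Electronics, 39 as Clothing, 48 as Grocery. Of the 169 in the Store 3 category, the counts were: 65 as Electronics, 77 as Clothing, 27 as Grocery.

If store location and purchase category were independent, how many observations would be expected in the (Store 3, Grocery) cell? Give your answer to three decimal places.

Row total (Store 3) = 169; column total (Grocery) = 134; grand total N = 473.
Expected count = (row total × column total) / N = 169 × 134 / 473 = 47.877.

47.877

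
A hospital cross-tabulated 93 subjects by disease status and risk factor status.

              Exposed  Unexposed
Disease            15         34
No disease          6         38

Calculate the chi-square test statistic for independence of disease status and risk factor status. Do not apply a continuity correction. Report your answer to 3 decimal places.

3.822

Row totals: 49, 44. Column totals: 21, 72. Grand total N = 93.
Expected counts (row total × column total / N):
  Disease, Exposed: 49×21/93 = 11.0645
  Disease, Unexposed: 49×72/93 = 37.9355
  No disease, Exposed: 44×21/93 = 9.9355
  No disease, Unexposed: 44×72/93 = 34.0645
Contributions (O − E)²/E:
  (15 − 11.0645)²/11.0645 = 1.3998
  (34 − 37.9355)²/37.9355 = 0.4083
  (6 − 9.9355)²/9.9355 = 1.5589
  (38 − 34.0645)²/34.0645 = 0.4547
χ² = 1.3998 + 0.4083 + 1.5589 + 0.4547 = 3.822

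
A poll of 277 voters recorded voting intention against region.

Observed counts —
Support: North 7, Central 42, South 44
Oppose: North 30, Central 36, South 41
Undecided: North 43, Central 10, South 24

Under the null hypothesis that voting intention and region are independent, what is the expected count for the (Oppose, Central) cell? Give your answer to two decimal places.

33.99

Row total (Oppose) = 107; column total (Central) = 88; grand total N = 277.
Expected count = (row total × column total) / N = 107 × 88 / 277 = 33.99.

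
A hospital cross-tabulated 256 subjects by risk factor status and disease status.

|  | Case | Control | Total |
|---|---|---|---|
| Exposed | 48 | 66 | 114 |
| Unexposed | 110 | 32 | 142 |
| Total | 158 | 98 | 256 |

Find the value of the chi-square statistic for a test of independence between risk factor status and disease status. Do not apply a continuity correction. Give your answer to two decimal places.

Grand total N = 256.
Expected counts (row total × column total / N):
  Exposed, Case: 114×158/256 = 70.359
  Exposed, Control: 114×98/256 = 43.641
  Unexposed, Case: 142×158/256 = 87.641
  Unexposed, Control: 142×98/256 = 54.359
Contributions (O − E)²/E:
  (48 − 70.359)²/70.359 = 7.1053
  (66 − 43.641)²/43.641 = 11.4554
  (110 − 87.641)²/87.641 = 5.7042
  (32 − 54.359)²/54.359 = 9.1967
χ² = 7.1053 + 11.4554 + 5.7042 + 9.1967 = 33.46

33.46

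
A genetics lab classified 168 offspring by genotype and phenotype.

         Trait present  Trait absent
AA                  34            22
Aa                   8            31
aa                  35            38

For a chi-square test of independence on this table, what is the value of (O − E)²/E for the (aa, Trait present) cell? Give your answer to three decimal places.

Row total (aa) = 73; column total (Trait present) = 77; N = 168.
Expected count E = 73 × 77 / 168 = 33.4583.
Contribution = (O − E)²/E = (35 − 33.4583)² / 33.4583 = 0.071.

0.071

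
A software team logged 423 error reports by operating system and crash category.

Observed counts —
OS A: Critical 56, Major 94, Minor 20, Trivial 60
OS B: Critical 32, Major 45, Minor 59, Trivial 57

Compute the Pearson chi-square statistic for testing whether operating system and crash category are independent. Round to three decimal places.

40.220

Row totals: 230, 193. Column totals: 88, 139, 79, 117. Grand total N = 423.
Expected counts (row total × column total / N):
  OS A, Critical: 230×88/423 = 47.8487
  OS A, Major: 230×139/423 = 75.5792
  OS A, Minor: 230×79/423 = 42.9551
  OS A, Trivial: 230×117/423 = 63.6170
  OS B, Critical: 193×88/423 = 40.1513
  OS B, Major: 193×139/423 = 63.4208
  OS B, Minor: 193×79/423 = 36.0449
  OS B, Trivial: 193×117/423 = 53.3830
Contributions (O − E)²/E:
  (56 − 47.8487)²/47.8487 = 1.3886
  (94 − 75.5792)²/75.5792 = 4.4897
  (20 − 42.9551)²/42.9551 = 12.2671
  (60 − 63.6170)²/63.6170 = 0.2056
  (32 − 40.1513)²/40.1513 = 1.6548
  (45 − 63.4208)²/63.4208 = 5.3504
  (59 − 36.0449)²/36.0449 = 14.6189
  (57 − 53.3830)²/53.3830 = 0.2451
χ² = 1.3886 + 4.4897 + 12.2671 + 0.2056 + 1.6548 + 5.3504 + 14.6189 + 0.2451 = 40.220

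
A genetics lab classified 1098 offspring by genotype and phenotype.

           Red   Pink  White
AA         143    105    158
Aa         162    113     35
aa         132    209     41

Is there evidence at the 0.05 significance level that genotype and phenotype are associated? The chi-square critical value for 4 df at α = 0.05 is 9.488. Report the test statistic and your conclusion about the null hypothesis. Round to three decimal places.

153.361; reject H₀

Row totals: 406, 310, 382. Column totals: 437, 427, 234. Grand total N = 1098.
Expected counts (row total × column total / N):
  AA, Red: 406×437/1098 = 161.5865
  AA, Pink: 406×427/1098 = 157.8889
  AA, White: 406×234/1098 = 86.5246
  Aa, Red: 310×437/1098 = 123.3789
  Aa, Pink: 310×427/1098 = 120.5556
  Aa, White: 310×234/1098 = 66.0656
  aa, Red: 382×437/1098 = 152.0346
  aa, Pink: 382×427/1098 = 148.5556
  aa, White: 382×234/1098 = 81.4098
Contributions (O − E)²/E:
  (143 − 161.5865)²/161.5865 = 2.1379
  (105 − 157.8889)²/157.8889 = 17.7165
  (158 − 86.5246)²/86.5246 = 59.0437
  (162 − 123.3789)²/123.3789 = 12.0895
  (113 − 120.5556)²/120.5556 = 0.4735
  (35 − 66.0656)²/66.0656 = 14.6078
  (132 − 152.0346)²/152.0346 = 2.6401
  (209 − 148.5556)²/148.5556 = 24.5937
  (41 − 81.4098)²/81.4098 = 20.0584
χ² = 2.1379 + 17.7165 + 59.0437 + 12.0895 + 0.4735 + 14.6078 + 2.6401 + 24.5937 + 20.0584 = 153.361
df = (3−1)(3−1) = 4. Since 153.361 > 9.488, reject the null hypothesis of independence at α = 0.05.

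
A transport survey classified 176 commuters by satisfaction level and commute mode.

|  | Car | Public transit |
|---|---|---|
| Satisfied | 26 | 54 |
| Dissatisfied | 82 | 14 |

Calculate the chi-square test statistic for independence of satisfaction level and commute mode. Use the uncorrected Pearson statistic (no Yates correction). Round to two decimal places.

51.54

Row totals: 80, 96. Column totals: 108, 68. Grand total N = 176.
Expected counts (row total × column total / N):
  Satisfied, Car: 80×108/176 = 49.091
  Satisfied, Public transit: 80×68/176 = 30.909
  Dissatisfied, Car: 96×108/176 = 58.909
  Dissatisfied, Public transit: 96×68/176 = 37.091
Contributions (O − E)²/E:
  (26 − 49.091)²/49.091 = 10.8613
  (54 − 30.909)²/30.909 = 17.2505
  (82 − 58.909)²/58.909 = 9.0512
  (14 − 37.091)²/37.091 = 14.3753
χ² = 10.8613 + 17.2505 + 9.0512 + 14.3753 = 51.54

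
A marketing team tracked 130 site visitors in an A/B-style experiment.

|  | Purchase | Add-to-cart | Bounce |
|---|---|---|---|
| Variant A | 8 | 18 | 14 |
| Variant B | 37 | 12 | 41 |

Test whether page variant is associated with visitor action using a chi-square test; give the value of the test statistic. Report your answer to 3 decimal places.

Row totals: 40, 90. Column totals: 45, 30, 55. Grand total N = 130.
Expected counts (row total × column total / N):
  Variant A, Purchase: 40×45/130 = 13.8462
  Variant A, Add-to-cart: 40×30/130 = 9.2308
  Variant A, Bounce: 40×55/130 = 16.9231
  Variant B, Purchase: 90×45/130 = 31.1538
  Variant B, Add-to-cart: 90×30/130 = 20.7692
  Variant B, Bounce: 90×55/130 = 38.0769
Contributions (O − E)²/E:
  (8 − 13.8462)²/13.8462 = 2.4684
  (18 − 9.2308)²/9.2308 = 8.3307
  (14 − 16.9231)²/16.9231 = 0.5049
  (37 − 31.1538)²/31.1538 = 1.0971
  (12 − 20.7692)²/20.7692 = 3.7025
  (41 − 38.0769)²/38.0769 = 0.2244
χ² = 2.4684 + 8.3307 + 0.5049 + 1.0971 + 3.7025 + 0.2244 = 16.328

16.328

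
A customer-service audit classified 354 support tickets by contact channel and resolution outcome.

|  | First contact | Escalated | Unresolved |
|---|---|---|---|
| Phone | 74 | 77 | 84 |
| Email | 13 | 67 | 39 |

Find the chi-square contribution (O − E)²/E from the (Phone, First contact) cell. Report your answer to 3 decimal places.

4.570

Row total (Phone) = 235; column total (First contact) = 87; N = 354.
Expected count E = 235 × 87 / 354 = 57.7542.
Contribution = (O − E)²/E = (74 − 57.7542)² / 57.7542 = 4.570.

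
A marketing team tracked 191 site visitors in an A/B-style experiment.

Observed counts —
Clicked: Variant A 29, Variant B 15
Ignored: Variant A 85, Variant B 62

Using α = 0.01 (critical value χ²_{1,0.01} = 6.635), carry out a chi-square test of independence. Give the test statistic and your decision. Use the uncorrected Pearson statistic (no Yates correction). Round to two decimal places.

0.92; fail to reject H₀

Row totals: 44, 147. Column totals: 114, 77. Grand total N = 191.
Expected counts (row total × column total / N):
  Clicked, Variant A: 44×114/191 = 26.262
  Clicked, Variant B: 44×77/191 = 17.738
  Ignored, Variant A: 147×114/191 = 87.738
  Ignored, Variant B: 147×77/191 = 59.262
Contributions (O − E)²/E:
  (29 − 26.262)²/26.262 = 0.2855
  (15 − 17.738)²/17.738 = 0.4226
  (85 − 87.738)²/87.738 = 0.0854
  (62 − 59.262)²/59.262 = 0.1265
χ² = 0.2855 + 0.4226 + 0.0854 + 0.1265 = 0.92
df = (2−1)(2−1) = 1. Since 0.92 < 6.635, fail to reject the null hypothesis of independence at α = 0.01.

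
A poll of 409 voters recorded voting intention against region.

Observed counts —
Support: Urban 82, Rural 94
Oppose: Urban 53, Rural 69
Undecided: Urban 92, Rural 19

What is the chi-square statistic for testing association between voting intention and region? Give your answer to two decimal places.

46.54

Row totals: 176, 122, 111. Column totals: 227, 182. Grand total N = 409.
Expected counts (row total × column total / N):
  Support, Urban: 176×227/409 = 97.6822
  Support, Rural: 176×182/409 = 78.3178
  Oppose, Urban: 122×227/409 = 67.7115
  Oppose, Rural: 122×182/409 = 54.2885
  Undecided, Urban: 111×227/409 = 61.6064
  Undecided, Rural: 111×182/409 = 49.3936
Contributions (O − E)²/E:
  (82 − 97.6822)²/97.6822 = 2.5177
  (94 − 78.3178)²/78.3178 = 3.1402
  (53 − 67.7115)²/67.7115 = 3.1963
  (69 − 54.2885)²/54.2885 = 3.9866
  (92 − 61.6064)²/61.6064 = 14.9947
  (19 − 49.3936)²/49.3936 = 18.7022
χ² = 2.5177 + 3.1402 + 3.1963 + 3.9866 + 14.9947 + 18.7022 = 46.54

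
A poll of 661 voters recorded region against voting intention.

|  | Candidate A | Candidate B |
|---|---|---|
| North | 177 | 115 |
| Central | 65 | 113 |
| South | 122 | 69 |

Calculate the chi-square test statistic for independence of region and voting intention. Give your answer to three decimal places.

34.377

Row totals: 292, 178, 191. Column totals: 364, 297. Grand total N = 661.
Expected counts (row total × column total / N):
  North, Candidate A: 292×364/661 = 160.7988
  North, Candidate B: 292×297/661 = 131.2012
  Central, Candidate A: 178×364/661 = 98.0212
  Central, Candidate B: 178×297/661 = 79.9788
  South, Candidate A: 191×364/661 = 105.1800
  South, Candidate B: 191×297/661 = 85.8200
Contributions (O − E)²/E:
  (177 − 160.7988)²/160.7988 = 1.6323
  (115 − 131.2012)²/131.2012 = 2.0006
  (65 − 98.0212)²/98.0212 = 11.1241
  (113 − 79.9788)²/79.9788 = 13.6336
  (122 − 105.1800)²/105.1800 = 2.6898
  (69 − 85.8200)²/85.8200 = 3.2966
χ² = 1.6323 + 2.0006 + 11.1241 + 13.6336 + 2.6898 + 3.2966 = 34.377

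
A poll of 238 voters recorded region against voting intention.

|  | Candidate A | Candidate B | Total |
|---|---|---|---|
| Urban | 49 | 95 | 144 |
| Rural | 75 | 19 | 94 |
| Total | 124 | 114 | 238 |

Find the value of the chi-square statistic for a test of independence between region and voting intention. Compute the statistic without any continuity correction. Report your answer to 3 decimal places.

Grand total N = 238.
Expected counts (row total × column total / N):
  Urban, Candidate A: 144×124/238 = 75.0252
  Urban, Candidate B: 144×114/238 = 68.9748
  Rural, Candidate A: 94×124/238 = 48.9748
  Rural, Candidate B: 94×114/238 = 45.0252
Contributions (O − E)²/E:
  (49 − 75.0252)²/75.0252 = 9.0278
  (95 − 68.9748)²/68.9748 = 9.8197
  (75 − 48.9748)²/48.9748 = 13.8298
  (19 − 45.0252)²/45.0252 = 15.0429
χ² = 9.0278 + 9.8197 + 13.8298 + 15.0429 = 47.720

47.720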